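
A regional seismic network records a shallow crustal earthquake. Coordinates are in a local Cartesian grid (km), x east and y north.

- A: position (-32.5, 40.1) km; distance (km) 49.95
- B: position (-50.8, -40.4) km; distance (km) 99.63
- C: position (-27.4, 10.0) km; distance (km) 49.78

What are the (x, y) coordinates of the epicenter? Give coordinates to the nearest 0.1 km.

(16.9, 32.7)

Circle about each station: (x + 32.5)² + (y − 40.1)² = 49.95²; (x + 50.8)² + (y + 40.4)² = 99.63²; (x + 27.4)² + (y − 10.0)² = 49.78².
Subtracting the A equation from the B and C equations removes the quadratic terms:
-36.6 x − 161.0 y = -5882.59
10.2 x − 60.2 y = -1796.55
Solving the 2×2 system: x ≈ 16.9, y ≈ 32.7 km.
Check against A (with the unrounded x, y): √((x + 32.5)²+(y − 40.1)²) = 49.92 ≈ 49.95 km. ✓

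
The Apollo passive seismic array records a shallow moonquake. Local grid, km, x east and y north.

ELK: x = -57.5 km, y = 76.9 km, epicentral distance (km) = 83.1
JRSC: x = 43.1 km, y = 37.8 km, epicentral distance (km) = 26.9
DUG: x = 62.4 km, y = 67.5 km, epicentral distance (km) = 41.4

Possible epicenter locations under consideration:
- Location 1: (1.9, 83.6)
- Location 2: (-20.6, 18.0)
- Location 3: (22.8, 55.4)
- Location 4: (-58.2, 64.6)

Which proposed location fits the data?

Location 3

For each candidate, compare |candidate − station| to the reported distance:
Location 1: residuals ELK 23.3, JRSC 34.7, DUG 21.2 → max 34.7 km
Location 2: residuals ELK 13.6, JRSC 39.8, DUG 55.2 → max 55.2 km
Location 3: residuals ELK 0.0, JRSC 0.0, DUG 0.0 → max 0.0 km
Location 4: residuals ELK 70.8, JRSC 77.9, DUG 79.2 → max 79.2 km
Only Location 3 has all residuals ≈ 0.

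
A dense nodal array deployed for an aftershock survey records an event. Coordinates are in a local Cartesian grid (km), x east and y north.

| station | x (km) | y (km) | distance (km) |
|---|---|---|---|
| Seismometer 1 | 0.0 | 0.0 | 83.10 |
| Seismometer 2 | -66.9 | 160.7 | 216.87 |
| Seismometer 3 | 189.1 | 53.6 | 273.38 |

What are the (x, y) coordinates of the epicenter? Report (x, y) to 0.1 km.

x ≈ -61.3 km, y ≈ -56.1 km

Circle about each station: x² + y² = 83.10²; (x + 66.9)² + (y − 160.7)² = 216.87²; (x − 189.1)² + (y − 53.6)² = 273.38².
Subtracting the Seismometer 1 equation from the Seismometer 2 and Seismometer 3 equations removes the quadratic terms:
-133.8 x + 321.4 y = -9826.89
378.2 x + 107.2 y = -29199.24
Solving the 2×2 system: x ≈ -61.3, y ≈ -56.1 km.
Check against Seismometer 1 (with the unrounded x, y): √(x²+y²) = 83.10 ≈ 83.10 km. ✓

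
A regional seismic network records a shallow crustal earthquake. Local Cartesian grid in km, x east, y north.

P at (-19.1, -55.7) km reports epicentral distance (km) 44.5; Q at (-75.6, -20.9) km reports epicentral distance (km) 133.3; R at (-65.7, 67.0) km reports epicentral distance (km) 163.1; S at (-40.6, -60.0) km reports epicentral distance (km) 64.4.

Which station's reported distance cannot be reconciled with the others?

Solve using three stations at a time. Using P, R, S (subtract circle equations pairwise → linear system) gives (x, y) ≈ (23.0, -69.9).
Distances from that point to each station vs reported:
  P: calculated 44.4 vs reported 44.5 → residual 0.1 km
  Q: calculated 110.0 vs reported 133.3 → residual 23.3 km
  R: calculated 163.1 vs reported 163.1 → residual 0.0 km
  S: calculated 64.3 vs reported 64.4 → residual 0.1 km
P, R, S are mutually consistent (residuals ≈ 0); Q is off by 23.3 km.

Q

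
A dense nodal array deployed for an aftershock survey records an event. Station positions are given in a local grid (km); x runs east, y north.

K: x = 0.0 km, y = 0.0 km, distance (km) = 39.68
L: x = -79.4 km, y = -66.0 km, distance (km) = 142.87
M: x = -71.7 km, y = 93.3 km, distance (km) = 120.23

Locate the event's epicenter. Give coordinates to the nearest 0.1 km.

x ≈ 28.8 km, y ≈ 27.3 km

Circle about each station: x² + y² = 39.68²; (x + 79.4)² + (y + 66.0)² = 142.87²; (x + 71.7)² + (y − 93.3)² = 120.23².
Subtracting pairs of circle equations eliminates x²+y² and gives linear equations (the radical axes):
-158.8 x − 132.0 y = -8176.97
-143.4 x + 186.6 y = 965.03
Solving the 2×2 system: x ≈ 28.8, y ≈ 27.3 km.
Check against K (with the unrounded x, y): √(x²+y²) = 39.68 ≈ 39.68 km. ✓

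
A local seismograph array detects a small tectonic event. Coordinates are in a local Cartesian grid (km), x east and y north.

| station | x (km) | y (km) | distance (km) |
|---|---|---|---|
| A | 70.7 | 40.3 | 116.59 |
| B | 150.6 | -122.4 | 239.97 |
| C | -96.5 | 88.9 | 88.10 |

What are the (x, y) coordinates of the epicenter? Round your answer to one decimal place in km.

Circle about each station: (x − 70.7)² + (y − 40.3)² = 116.59²; (x − 150.6)² + (y + 122.4)² = 239.97²; (x + 96.5)² + (y − 88.9)² = 88.10².
Subtracting pairs of circle equations eliminates x²+y² and gives linear equations (the radical axes):
159.8 x − 325.4 y = -12952.83
-334.4 x + 97.2 y = 16424.50
Solving the 2×2 system: x ≈ -43.8, y ≈ 18.3 km.

x ≈ -43.8 km, y ≈ 18.3 km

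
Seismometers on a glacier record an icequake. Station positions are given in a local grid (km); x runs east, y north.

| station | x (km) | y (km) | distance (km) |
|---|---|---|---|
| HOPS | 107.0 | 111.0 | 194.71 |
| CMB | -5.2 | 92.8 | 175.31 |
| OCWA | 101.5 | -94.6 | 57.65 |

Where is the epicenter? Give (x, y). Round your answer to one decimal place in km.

Circle about each station: (x − 107.0)² + (y − 111.0)² = 194.71²; (x + 5.2)² + (y − 92.8)² = 175.31²; (x − 101.5)² + (y + 94.6)² = 57.65².
Subtracting the HOPS equation from the CMB and OCWA equations removes the quadratic terms:
-224.4 x − 36.4 y = -7952.73
-11.0 x − 411.2 y = 30069.87
Solving the 2×2 system: x ≈ 47.5, y ≈ -74.4 km.

x ≈ 47.5 km, y ≈ -74.4 km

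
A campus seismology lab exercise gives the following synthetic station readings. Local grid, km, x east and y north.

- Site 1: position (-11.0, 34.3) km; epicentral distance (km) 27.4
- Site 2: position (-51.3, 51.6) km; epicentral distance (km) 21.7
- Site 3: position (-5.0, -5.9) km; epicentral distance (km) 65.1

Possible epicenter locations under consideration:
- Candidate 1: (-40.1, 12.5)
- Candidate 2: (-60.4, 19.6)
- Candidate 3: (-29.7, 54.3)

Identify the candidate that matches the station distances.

Candidate 3

For each candidate, compare |candidate − station| to the reported distance:
Candidate 1: residuals Site 1 9.0, Site 2 19.0, Site 3 25.5 → max 25.5 km
Candidate 2: residuals Site 1 24.1, Site 2 11.6, Site 3 4.1 → max 24.1 km
Candidate 3: residuals Site 1 0.0, Site 2 0.1, Site 3 0.0 → max 0.1 km
Only Candidate 3 has all residuals ≈ 0.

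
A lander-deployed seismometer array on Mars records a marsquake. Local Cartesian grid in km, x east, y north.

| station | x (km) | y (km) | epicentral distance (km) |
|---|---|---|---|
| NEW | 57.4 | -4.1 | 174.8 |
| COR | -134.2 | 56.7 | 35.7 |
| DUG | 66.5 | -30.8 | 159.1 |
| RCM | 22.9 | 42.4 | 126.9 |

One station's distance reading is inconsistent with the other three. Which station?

Solve using three stations at a time. Using NEW, COR, RCM (subtract circle equations pairwise → linear system) gives (x, y) ≈ (-101.0, 69.8).
Distances from that point to each station vs reported:
  NEW: calculated 174.8 vs reported 174.8 → residual 0.0 km
  COR: calculated 35.7 vs reported 35.7 → residual 0.0 km
  DUG: calculated 195.4 vs reported 159.1 → residual 36.3 km
  RCM: calculated 126.9 vs reported 126.9 → residual 0.0 km
NEW, COR, RCM are mutually consistent (residuals ≈ 0); DUG is off by 36.3 km.

DUG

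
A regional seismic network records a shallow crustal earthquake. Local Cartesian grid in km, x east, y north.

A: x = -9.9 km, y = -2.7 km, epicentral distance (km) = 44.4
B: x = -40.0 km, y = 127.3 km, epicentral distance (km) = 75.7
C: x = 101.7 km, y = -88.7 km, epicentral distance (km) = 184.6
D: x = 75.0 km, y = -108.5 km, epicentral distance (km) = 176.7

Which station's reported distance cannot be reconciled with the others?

Solve using three stations at a time. Using A, C, D (subtract circle equations pairwise → linear system) gives (x, y) ≈ (-50.2, 16.2).
Distances from that point to each station vs reported:
  A: calculated 44.5 vs reported 44.4 → residual 0.1 km
  B: calculated 111.6 vs reported 75.7 → residual 35.9 km
  C: calculated 184.6 vs reported 184.6 → residual 0.0 km
  D: calculated 176.7 vs reported 176.7 → residual 0.0 km
A, C, D are mutually consistent (residuals ≈ 0); B is off by 35.9 km.

B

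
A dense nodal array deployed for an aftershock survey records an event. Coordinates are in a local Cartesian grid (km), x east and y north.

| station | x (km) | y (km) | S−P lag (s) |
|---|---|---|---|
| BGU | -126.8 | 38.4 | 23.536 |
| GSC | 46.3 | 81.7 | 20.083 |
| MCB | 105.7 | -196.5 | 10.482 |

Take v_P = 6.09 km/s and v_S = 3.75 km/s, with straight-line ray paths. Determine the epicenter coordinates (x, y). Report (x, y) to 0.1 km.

(44.8, -114.3)

Distance from S−P lag: d = Δt · v_P v_S / (v_P − v_S) = Δt · (6.09·3.75)/(6.09−3.75) ≈ 9.7596·Δt.
So d_BGU = 229.70, d_GSC = 196.00, d_MCB = 102.30 km.
Circle about each station: (x + 126.8)² + (y − 38.4)² = 229.70²; (x − 46.3)² + (y − 81.7)² = 196.00²; (x − 105.7)² + (y + 196.5)² = 102.30².
Subtracting the BGU equation from the GSC and MCB equations removes the quadratic terms:
346.2 x + 86.6 y = 5611.87
465.0 x − 469.8 y = 74528.74
Solving the 2×2 system: x ≈ 44.8, y ≈ -114.3 km.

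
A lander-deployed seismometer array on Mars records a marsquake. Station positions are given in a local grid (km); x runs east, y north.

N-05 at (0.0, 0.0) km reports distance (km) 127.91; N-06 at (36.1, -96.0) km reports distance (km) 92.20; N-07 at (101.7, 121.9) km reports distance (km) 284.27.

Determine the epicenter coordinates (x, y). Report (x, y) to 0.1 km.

x ≈ -53.9 km, y ≈ -116.0 km

Circle about each station: x² + y² = 127.91²; (x − 36.1)² + (y + 96.0)² = 92.20²; (x − 101.7)² + (y − 121.9)² = 284.27².
Subtracting pairs of circle equations eliminates x²+y² and gives linear equations (the radical axes):
72.2 x − 192.0 y = 18379.34
203.4 x + 243.8 y = -39245.96
Solving the 2×2 system: x ≈ -53.9, y ≈ -116.0 km.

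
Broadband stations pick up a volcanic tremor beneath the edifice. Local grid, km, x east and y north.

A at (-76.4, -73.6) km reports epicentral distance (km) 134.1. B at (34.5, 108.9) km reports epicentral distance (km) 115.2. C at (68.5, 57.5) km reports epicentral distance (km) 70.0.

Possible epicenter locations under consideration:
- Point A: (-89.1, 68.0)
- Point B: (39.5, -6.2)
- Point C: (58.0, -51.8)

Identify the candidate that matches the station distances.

Point B

For each candidate, compare |candidate − station| to the reported distance:
Point A: residuals A 8.1, B 15.0, C 87.9 → max 87.9 km
Point B: residuals A 0.0, B 0.0, C 0.0 → max 0.0 km
Point C: residuals A 2.1, B 47.2, C 39.8 → max 47.2 km
Only Point B has all residuals ≈ 0.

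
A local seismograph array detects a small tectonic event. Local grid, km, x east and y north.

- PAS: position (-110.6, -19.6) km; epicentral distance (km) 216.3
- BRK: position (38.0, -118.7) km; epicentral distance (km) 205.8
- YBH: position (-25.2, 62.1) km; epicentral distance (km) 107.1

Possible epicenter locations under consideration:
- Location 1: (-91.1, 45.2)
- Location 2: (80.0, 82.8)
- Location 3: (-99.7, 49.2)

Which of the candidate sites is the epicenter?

Location 2

For each candidate, compare |candidate − station| to the reported distance:
Location 1: residuals PAS 148.6, BRK 2.8, YBH 39.1 → max 148.6 km
Location 2: residuals PAS 0.1, BRK 0.0, YBH 0.1 → max 0.1 km
Location 3: residuals PAS 146.6, BRK 11.3, YBH 31.5 → max 146.6 km
Only Location 2 has all residuals ≈ 0.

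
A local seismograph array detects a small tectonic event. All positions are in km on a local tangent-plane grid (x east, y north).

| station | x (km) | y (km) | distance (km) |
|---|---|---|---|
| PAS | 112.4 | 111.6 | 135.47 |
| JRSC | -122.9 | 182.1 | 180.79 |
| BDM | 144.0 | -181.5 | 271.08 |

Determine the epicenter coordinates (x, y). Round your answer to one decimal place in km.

x ≈ -5.4 km, y ≈ 44.7 km

Circle about each station: (x − 112.4)² + (y − 111.6)² = 135.47²; (x + 122.9)² + (y − 182.1)² = 180.79²; (x − 144.0)² + (y + 181.5)² = 271.08².
Subtracting the PAS equation from the JRSC and BDM equations removes the quadratic terms:
-470.6 x + 141.0 y = 8843.60
63.2 x − 586.2 y = -26542.32
Solving the 2×2 system: x ≈ -5.4, y ≈ 44.7 km.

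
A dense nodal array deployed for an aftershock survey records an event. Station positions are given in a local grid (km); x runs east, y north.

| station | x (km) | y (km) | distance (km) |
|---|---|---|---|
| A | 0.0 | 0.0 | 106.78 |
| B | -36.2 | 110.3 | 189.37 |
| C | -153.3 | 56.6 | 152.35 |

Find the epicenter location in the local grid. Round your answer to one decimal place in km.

Circle about each station: x² + y² = 106.78²; (x + 36.2)² + (y − 110.3)² = 189.37²; (x + 153.3)² + (y − 56.6)² = 152.35².
Subtracting the A equation from the B and C equations removes the quadratic terms:
-72.4 x + 220.6 y = -10982.50
-306.6 x + 113.2 y = 14895.90
Solving the 2×2 system: x ≈ -76.2, y ≈ -74.8 km.
Check against A (with the unrounded x, y): √(x²+y²) = 106.77 ≈ 106.78 km. ✓

(-76.2, -74.8)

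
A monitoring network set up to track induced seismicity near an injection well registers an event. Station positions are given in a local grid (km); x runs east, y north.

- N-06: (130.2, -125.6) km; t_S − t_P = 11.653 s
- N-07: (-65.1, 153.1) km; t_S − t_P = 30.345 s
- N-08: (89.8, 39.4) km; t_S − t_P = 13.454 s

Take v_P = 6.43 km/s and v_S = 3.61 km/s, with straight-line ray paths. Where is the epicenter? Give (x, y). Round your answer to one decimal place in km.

(55.2, -65.8)

Distance from S−P lag: d = Δt · v_P v_S / (v_P − v_S) = Δt · (6.43·3.61)/(6.43−3.61) ≈ 8.2313·Δt.
So d_N-06 = 95.92, d_N-07 = 249.78, d_N-08 = 110.74 km.
Circle about each station: (x − 130.2)² + (y + 125.6)² = 95.92²; (x + 65.1)² + (y − 153.1)² = 249.78²; (x − 89.8)² + (y − 39.4)² = 110.74².
Subtracting the N-06 equation from the N-07 and N-08 equations removes the quadratic terms:
-390.6 x + 557.4 y = -58239.18
-80.8 x + 330.0 y = -26173.70
Solving the 2×2 system: x ≈ 55.2, y ≈ -65.8 km.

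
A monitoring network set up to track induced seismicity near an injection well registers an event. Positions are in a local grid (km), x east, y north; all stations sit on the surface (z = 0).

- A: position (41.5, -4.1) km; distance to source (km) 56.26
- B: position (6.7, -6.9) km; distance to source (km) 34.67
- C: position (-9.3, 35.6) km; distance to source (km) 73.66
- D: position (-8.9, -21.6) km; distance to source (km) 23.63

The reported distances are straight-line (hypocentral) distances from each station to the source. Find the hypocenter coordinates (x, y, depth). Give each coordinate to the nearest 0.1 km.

Each station gives a sphere (x−x_i)² + (y−y_i)² + z² = d_i² (stations at z=0).
Subtracting the A sphere from B and C: z² cancels, leaving linear equations in x and y:
-69.6 x − 5.6 y = 316.62
-101.6 x + 79.4 y = -2645.82
Solving: x ≈ -1.694, y ≈ -35.490 km (keep extra digits for the depth step; rounded: -1.7, -35.5).
Then from the A sphere: z² = 56.26² − (x − 41.5)² − (y + 4.1)² with x = -1.694, y = -35.490, so z ≈ 17.724 ≈ 17.7 km.

x ≈ -1.7 km, y ≈ -35.5 km, depth ≈ 17.7 km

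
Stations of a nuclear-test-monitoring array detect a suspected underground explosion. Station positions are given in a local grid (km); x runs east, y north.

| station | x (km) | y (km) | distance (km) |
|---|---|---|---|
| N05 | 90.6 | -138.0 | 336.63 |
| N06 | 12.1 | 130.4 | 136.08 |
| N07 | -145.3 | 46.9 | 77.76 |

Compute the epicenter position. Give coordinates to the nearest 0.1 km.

-123.7 km east, 121.6 km north

Circle about each station: (x − 90.6)² + (y + 138.0)² = 336.63²; (x − 12.1)² + (y − 130.4)² = 136.08²; (x + 145.3)² + (y − 46.9)² = 77.76².
Subtracting pairs of circle equations eliminates x²+y² and gives linear equations (the radical axes):
-157.0 x + 536.8 y = 84700.20
-471.8 x + 369.8 y = 103332.48
Solving the 2×2 system: x ≈ -123.7, y ≈ 121.6 km.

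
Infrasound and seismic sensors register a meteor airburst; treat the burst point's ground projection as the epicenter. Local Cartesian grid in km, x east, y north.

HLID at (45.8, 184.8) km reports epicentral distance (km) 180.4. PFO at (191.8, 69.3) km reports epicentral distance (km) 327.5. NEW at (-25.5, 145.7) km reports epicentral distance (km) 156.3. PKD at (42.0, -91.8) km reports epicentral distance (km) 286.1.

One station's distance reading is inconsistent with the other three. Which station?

Solve using three stations at a time. Using HLID, PFO, PKD (subtract circle equations pairwise → linear system) gives (x, y) ≈ (-128.4, 138.0).
Distances from that point to each station vs reported:
  HLID: calculated 180.4 vs reported 180.4 → residual 0.0 km
  PFO: calculated 327.5 vs reported 327.5 → residual 0.0 km
  NEW: calculated 103.2 vs reported 156.3 → residual 53.1 km
  PKD: calculated 286.1 vs reported 286.1 → residual 0.0 km
HLID, PFO, PKD are mutually consistent (residuals ≈ 0); NEW is off by 53.1 km.

NEW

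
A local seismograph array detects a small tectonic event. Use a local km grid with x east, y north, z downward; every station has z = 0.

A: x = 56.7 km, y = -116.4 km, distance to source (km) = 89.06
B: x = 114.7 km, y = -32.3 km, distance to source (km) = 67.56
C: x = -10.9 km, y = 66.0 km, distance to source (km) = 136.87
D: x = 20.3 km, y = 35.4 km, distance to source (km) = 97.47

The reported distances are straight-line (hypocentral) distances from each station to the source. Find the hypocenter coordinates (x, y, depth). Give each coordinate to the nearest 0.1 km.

Each station gives a sphere (x−x_i)² + (y−y_i)² + z² = d_i² (stations at z=0).
Subtracting the A sphere from B and C: z² cancels, leaving linear equations in x and y:
116.0 x + 168.2 y = 802.86
-135.2 x + 364.8 y = -23090.75
Solving: x ≈ 64.201, y ≈ -39.503 km (keep extra digits for the depth step; rounded: 64.2, -39.5).
Then from the A sphere: z² = 89.06² − (x − 56.7)² − (y + 116.4)² with x = 64.201, y = -39.503, so z ≈ 44.298 ≈ 44.3 km.

(64.2, -39.5, 44.3)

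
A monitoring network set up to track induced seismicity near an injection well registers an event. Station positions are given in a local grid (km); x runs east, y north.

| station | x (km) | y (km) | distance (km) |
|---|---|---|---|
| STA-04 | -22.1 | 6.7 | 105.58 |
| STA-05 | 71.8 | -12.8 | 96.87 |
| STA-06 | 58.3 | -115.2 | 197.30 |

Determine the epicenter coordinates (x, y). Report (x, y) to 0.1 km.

51.9 km east, 82.0 km north

Circle about each station: (x + 22.1)² + (y − 6.7)² = 105.58²; (x − 71.8)² + (y + 12.8)² = 96.87²; (x − 58.3)² + (y + 115.2)² = 197.30².
Subtracting the STA-04 equation from the STA-05 and STA-06 equations removes the quadratic terms:
187.8 x − 39.0 y = 6549.12
160.8 x − 243.8 y = -11643.52
Solving the 2×2 system: x ≈ 51.9, y ≈ 82.0 km.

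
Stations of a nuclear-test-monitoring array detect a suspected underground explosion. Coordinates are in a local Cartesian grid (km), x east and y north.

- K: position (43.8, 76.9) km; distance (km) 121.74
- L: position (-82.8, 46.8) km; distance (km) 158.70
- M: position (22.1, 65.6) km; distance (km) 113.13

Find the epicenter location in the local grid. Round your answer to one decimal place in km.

46.8 km east, -44.8 km north

Circle about each station: (x − 43.8)² + (y − 76.9)² = 121.74²; (x + 82.8)² + (y − 46.8)² = 158.70²; (x − 22.1)² + (y − 65.6)² = 113.13².
Subtracting the K equation from the L and M equations removes the quadratic terms:
-253.2 x − 60.2 y = -9151.03
-43.4 x − 22.6 y = -1018.05
Solving the 2×2 system: x ≈ 46.8, y ≈ -44.8 km.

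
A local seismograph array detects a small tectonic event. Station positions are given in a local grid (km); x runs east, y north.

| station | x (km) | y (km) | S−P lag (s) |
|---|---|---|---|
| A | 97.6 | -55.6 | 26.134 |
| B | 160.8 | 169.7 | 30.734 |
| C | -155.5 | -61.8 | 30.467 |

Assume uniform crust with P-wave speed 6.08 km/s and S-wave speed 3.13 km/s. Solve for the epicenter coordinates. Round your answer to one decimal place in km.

x ≈ -12.0 km, y ≈ 72.5 km

Distance from S−P lag: d = Δt · v_P v_S / (v_P − v_S) = Δt · (6.08·3.13)/(6.08−3.13) ≈ 6.4510·Δt.
So d_A = 168.59, d_B = 198.26, d_C = 196.54 km.
Circle about each station: (x − 97.6)² + (y + 55.6)² = 168.59²; (x − 160.8)² + (y − 169.7)² = 198.26²; (x + 155.5)² + (y + 61.8)² = 196.54².
Subtracting the A equation from the B and C equations removes the quadratic terms:
126.4 x + 450.6 y = 31153.17
-506.2 x − 12.4 y = 5176.99
Solving the 2×2 system: x ≈ -12.0, y ≈ 72.5 km.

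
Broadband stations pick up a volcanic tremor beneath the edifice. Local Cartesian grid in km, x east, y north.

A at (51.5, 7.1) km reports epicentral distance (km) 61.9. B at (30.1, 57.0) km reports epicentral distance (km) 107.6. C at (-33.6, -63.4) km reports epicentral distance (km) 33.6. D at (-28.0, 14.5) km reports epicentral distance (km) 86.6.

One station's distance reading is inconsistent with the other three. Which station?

Solve using three stations at a time. Using A, B, D (subtract circle equations pairwise → linear system) gives (x, y) ≈ (29.1, -50.6).
Distances from that point to each station vs reported:
  A: calculated 61.9 vs reported 61.9 → residual 0.0 km
  B: calculated 107.6 vs reported 107.6 → residual 0.0 km
  C: calculated 64.0 vs reported 33.6 → residual 30.4 km
  D: calculated 86.6 vs reported 86.6 → residual 0.0 km
A, B, D are mutually consistent (residuals ≈ 0); C is off by 30.4 km.

C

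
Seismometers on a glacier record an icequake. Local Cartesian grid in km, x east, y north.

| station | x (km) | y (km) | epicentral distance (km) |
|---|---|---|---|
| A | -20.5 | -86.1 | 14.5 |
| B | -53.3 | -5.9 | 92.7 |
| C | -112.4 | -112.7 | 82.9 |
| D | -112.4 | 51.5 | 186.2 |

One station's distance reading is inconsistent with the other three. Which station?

Solve using three stations at a time. Using A, B, C (subtract circle equations pairwise → linear system) gives (x, y) ≈ (-31.2, -95.9).
Distances from that point to each station vs reported:
  A: calculated 14.5 vs reported 14.5 → residual 0.0 km
  B: calculated 92.7 vs reported 92.7 → residual 0.0 km
  C: calculated 82.9 vs reported 82.9 → residual 0.0 km
  D: calculated 168.3 vs reported 186.2 → residual 17.9 km
A, B, C are mutually consistent (residuals ≈ 0); D is off by 17.9 km.

D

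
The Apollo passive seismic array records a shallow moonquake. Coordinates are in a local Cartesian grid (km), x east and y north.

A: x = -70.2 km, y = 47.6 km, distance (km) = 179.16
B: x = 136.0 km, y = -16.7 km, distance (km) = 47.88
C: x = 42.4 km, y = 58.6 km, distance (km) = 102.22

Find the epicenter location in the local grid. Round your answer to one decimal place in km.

Circle about each station: (x + 70.2)² + (y − 47.6)² = 179.16²; (x − 136.0)² + (y + 16.7)² = 47.88²; (x − 42.4)² + (y − 58.6)² = 102.22².
Subtracting the A equation from the B and C equations removes the quadratic terms:
412.4 x − 128.6 y = 41386.90
225.2 x + 22.0 y = 19687.30
Solving the 2×2 system: x ≈ 90.5, y ≈ -31.6 km.

(90.5, -31.6)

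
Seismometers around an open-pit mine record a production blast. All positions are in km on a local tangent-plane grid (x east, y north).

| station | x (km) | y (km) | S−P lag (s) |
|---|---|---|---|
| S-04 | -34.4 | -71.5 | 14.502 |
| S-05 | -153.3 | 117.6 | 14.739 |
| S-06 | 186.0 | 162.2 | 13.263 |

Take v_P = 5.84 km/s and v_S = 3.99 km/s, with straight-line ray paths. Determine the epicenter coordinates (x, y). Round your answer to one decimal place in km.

Distance from S−P lag: d = Δt · v_P v_S / (v_P − v_S) = Δt · (5.84·3.99)/(5.84−3.99) ≈ 12.5955·Δt.
So d_S-04 = 182.66, d_S-05 = 185.64, d_S-06 = 167.05 km.
Circle about each station: (x + 34.4)² + (y + 71.5)² = 182.66²; (x + 153.3)² + (y − 117.6)² = 185.64²; (x − 186.0)² + (y − 162.2)² = 167.05².
Subtracting the S-04 equation from the S-05 and S-06 equations removes the quadratic terms:
-237.8 x + 378.2 y = 29937.51
440.8 x + 467.4 y = 60068.20
Solving the 2×2 system: x ≈ 31.4, y ≈ 98.9 km.
Check against S-04 (with the unrounded x, y): √((x + 34.4)²+(y + 71.5)²) = 182.67 ≈ 182.66 km. ✓

31.4 km east, 98.9 km north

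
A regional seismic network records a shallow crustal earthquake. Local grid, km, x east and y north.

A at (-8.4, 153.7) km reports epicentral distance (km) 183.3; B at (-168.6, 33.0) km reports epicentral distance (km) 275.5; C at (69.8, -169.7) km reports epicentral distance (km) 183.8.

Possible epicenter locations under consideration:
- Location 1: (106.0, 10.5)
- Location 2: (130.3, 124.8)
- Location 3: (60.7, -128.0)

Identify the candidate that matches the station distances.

Location 1

For each candidate, compare |candidate − station| to the reported distance:
Location 1: residuals A 0.0, B 0.0, C 0.0 → max 0.0 km
Location 2: residuals A 41.6, B 37.2, C 116.9 → max 116.9 km
Location 3: residuals A 106.8, B 4.7, C 141.1 → max 141.1 km
Only Location 1 has all residuals ≈ 0.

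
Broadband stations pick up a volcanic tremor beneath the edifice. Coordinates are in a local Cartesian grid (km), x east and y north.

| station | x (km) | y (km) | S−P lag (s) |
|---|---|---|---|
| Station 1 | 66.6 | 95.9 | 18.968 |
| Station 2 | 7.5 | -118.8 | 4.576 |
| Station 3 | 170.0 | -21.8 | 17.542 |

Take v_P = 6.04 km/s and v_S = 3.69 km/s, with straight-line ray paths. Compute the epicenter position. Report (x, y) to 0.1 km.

12.6 km east, -75.7 km north

Distance from S−P lag: d = Δt · v_P v_S / (v_P − v_S) = Δt · (6.04·3.69)/(6.04−3.69) ≈ 9.4841·Δt.
So d_Station 1 = 179.89, d_Station 2 = 43.40, d_Station 3 = 166.37 km.
Circle about each station: (x − 66.6)² + (y − 95.9)² = 179.89²; (x − 7.5)² + (y + 118.8)² = 43.40²; (x − 170.0)² + (y + 21.8)² = 166.37².
Subtracting pairs of circle equations eliminates x²+y² and gives linear equations (the radical axes):
-118.2 x − 429.4 y = 31014.17
206.8 x − 235.4 y = 20424.31
Solving the 2×2 system: x ≈ 12.6, y ≈ -75.7 km.
Check against Station 1 (with the unrounded x, y): √((x − 66.6)²+(y − 95.9)²) = 179.89 ≈ 179.89 km. ✓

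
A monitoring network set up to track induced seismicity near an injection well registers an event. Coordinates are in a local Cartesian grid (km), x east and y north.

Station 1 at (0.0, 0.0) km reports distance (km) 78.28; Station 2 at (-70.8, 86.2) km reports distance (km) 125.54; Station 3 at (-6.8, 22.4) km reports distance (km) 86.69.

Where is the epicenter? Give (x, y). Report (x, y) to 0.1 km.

(-67.7, -39.3)

Circle about each station: x² + y² = 78.28²; (x + 70.8)² + (y − 86.2)² = 125.54²; (x + 6.8)² + (y − 22.4)² = 86.69².
Subtracting pairs of circle equations eliminates x²+y² and gives linear equations (the radical axes):
-141.6 x + 172.4 y = 2810.55
-13.6 x + 44.8 y = -839.40
Solving the 2×2 system: x ≈ -67.7, y ≈ -39.3 km.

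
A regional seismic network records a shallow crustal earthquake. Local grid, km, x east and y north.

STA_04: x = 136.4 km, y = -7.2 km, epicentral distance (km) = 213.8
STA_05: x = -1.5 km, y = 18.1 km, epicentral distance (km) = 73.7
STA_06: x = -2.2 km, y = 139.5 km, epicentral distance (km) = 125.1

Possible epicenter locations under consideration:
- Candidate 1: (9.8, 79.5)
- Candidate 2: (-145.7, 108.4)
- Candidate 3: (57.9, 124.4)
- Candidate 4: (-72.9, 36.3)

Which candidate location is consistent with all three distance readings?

For each candidate, compare |candidate − station| to the reported distance:
Candidate 1: residuals STA_04 60.4, STA_05 11.3, STA_06 63.9 → max 63.9 km
Candidate 2: residuals STA_04 91.1, STA_05 96.4, STA_06 21.7 → max 96.4 km
Candidate 3: residuals STA_04 60.6, STA_05 48.1, STA_06 63.1 → max 63.1 km
Candidate 4: residuals STA_04 0.0, STA_05 0.0, STA_06 0.0 → max 0.0 km
Only Candidate 4 has all residuals ≈ 0.

Candidate 4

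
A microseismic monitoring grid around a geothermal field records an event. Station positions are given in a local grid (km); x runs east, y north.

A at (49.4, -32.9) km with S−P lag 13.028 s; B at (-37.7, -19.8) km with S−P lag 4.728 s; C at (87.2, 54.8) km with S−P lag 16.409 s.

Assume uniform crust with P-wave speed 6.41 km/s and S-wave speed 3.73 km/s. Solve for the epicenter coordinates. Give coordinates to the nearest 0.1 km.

Distance from S−P lag: d = Δt · v_P v_S / (v_P − v_S) = Δt · (6.41·3.73)/(6.41−3.73) ≈ 8.9214·Δt.
So d_A = 116.23, d_B = 42.18, d_C = 146.39 km.
Circle about each station: (x − 49.4)² + (y + 32.9)² = 116.23²; (x + 37.7)² + (y + 19.8)² = 42.18²; (x − 87.2)² + (y − 54.8)² = 146.39².
Subtracting the A equation from the B and C equations removes the quadratic terms:
-174.2 x + 26.2 y = 10020.82
75.6 x + 175.4 y = -836.51
Solving the 2×2 system: x ≈ -54.7, y ≈ 18.8 km.
Check against A (with the unrounded x, y): √((x − 49.4)²+(y + 32.9)²) = 116.23 ≈ 116.23 km. ✓

x ≈ -54.7 km, y ≈ 18.8 km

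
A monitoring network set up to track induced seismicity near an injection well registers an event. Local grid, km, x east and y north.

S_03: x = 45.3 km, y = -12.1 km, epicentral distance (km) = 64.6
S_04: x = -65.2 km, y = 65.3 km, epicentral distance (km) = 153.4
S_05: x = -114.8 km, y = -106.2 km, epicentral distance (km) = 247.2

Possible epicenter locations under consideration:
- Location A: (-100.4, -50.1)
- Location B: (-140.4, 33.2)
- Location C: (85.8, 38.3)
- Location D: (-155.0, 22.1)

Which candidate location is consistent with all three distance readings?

Location C

For each candidate, compare |candidate − station| to the reported distance:
Location A: residuals S_03 86.0, S_04 32.8, S_05 189.3 → max 189.3 km
Location B: residuals S_03 126.5, S_04 71.6, S_05 105.5 → max 126.5 km
Location C: residuals S_03 0.1, S_04 0.0, S_05 0.0 → max 0.1 km
Location D: residuals S_03 138.6, S_04 53.7, S_05 112.7 → max 138.6 km
Only Location C has all residuals ≈ 0.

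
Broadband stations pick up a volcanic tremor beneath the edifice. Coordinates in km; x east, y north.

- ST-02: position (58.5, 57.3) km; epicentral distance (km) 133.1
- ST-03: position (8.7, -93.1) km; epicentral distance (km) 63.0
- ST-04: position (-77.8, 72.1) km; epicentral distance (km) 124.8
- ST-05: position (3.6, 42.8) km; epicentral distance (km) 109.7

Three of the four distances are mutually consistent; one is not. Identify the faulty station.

ST-05

Solve using three stations at a time. Using ST-02, ST-03, ST-04 (subtract circle equations pairwise → linear system) gives (x, y) ≈ (-29.2, -42.8).
Distances from that point to each station vs reported:
  ST-02: calculated 133.1 vs reported 133.1 → residual 0.0 km
  ST-03: calculated 63.0 vs reported 63.0 → residual 0.0 km
  ST-04: calculated 124.8 vs reported 124.8 → residual 0.0 km
  ST-05: calculated 91.7 vs reported 109.7 → residual 18.0 km
ST-02, ST-03, ST-04 are mutually consistent (residuals ≈ 0); ST-05 is off by 18.0 km.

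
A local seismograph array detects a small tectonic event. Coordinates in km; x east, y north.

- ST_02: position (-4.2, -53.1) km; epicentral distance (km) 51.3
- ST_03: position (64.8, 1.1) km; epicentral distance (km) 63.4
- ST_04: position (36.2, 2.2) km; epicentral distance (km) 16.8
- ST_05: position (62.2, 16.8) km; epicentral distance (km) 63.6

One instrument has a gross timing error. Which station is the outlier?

ST_04

Solve using three stations at a time. Using ST_02, ST_03, ST_05 (subtract circle equations pairwise → linear system) gives (x, y) ≈ (1.5, -2.1).
Distances from that point to each station vs reported:
  ST_02: calculated 51.3 vs reported 51.3 → residual 0.0 km
  ST_03: calculated 63.4 vs reported 63.4 → residual 0.0 km
  ST_04: calculated 35.0 vs reported 16.8 → residual 18.2 km
  ST_05: calculated 63.6 vs reported 63.6 → residual 0.0 km
ST_02, ST_03, ST_05 are mutually consistent (residuals ≈ 0); ST_04 is off by 18.2 km.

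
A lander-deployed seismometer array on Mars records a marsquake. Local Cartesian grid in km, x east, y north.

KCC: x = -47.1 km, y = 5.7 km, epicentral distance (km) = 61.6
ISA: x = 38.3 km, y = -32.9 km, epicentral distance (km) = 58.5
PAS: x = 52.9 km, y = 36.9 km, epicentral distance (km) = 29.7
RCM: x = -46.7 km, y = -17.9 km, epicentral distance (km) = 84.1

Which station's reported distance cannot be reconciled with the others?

KCC

Solve using three stations at a time. Using ISA, PAS, RCM (subtract circle equations pairwise → linear system) gives (x, y) ≈ (26.0, 24.3).
Distances from that point to each station vs reported:
  KCC: calculated 75.5 vs reported 61.6 → residual 13.9 km
  ISA: calculated 58.5 vs reported 58.5 → residual 0.0 km
  PAS: calculated 29.7 vs reported 29.7 → residual 0.0 km
  RCM: calculated 84.1 vs reported 84.1 → residual 0.0 km
ISA, PAS, RCM are mutually consistent (residuals ≈ 0); KCC is off by 13.9 km.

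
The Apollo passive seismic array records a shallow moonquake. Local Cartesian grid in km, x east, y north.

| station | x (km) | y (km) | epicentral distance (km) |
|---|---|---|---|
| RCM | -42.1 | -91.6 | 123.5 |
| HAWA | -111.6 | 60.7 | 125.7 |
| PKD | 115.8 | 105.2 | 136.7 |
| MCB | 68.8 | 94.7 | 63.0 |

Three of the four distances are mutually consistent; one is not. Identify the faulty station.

Solve using three stations at a time. Using RCM, HAWA, PKD (subtract circle equations pairwise → linear system) gives (x, y) ≈ (7.8, 21.4).
Distances from that point to each station vs reported:
  RCM: calculated 123.5 vs reported 123.5 → residual 0.0 km
  HAWA: calculated 125.7 vs reported 125.7 → residual 0.0 km
  PKD: calculated 136.7 vs reported 136.7 → residual 0.0 km
  MCB: calculated 95.4 vs reported 63.0 → residual 32.4 km
RCM, HAWA, PKD are mutually consistent (residuals ≈ 0); MCB is off by 32.4 km.

MCB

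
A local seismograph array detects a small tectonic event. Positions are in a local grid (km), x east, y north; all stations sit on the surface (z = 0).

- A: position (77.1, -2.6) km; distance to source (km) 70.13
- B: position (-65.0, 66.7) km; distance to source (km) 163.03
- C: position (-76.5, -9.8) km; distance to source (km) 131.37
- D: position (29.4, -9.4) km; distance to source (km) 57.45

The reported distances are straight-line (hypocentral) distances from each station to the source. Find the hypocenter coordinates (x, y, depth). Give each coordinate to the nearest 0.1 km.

Each station gives a sphere (x−x_i)² + (y−y_i)² + z² = d_i² (stations at z=0).
Subtracting the A sphere from B and C: z² cancels, leaving linear equations in x and y:
-284.2 x + 138.6 y = -18937.84
-307.2 x − 14.4 y = -12342.74
Solving: x ≈ 42.498, y ≈ -49.494 km (keep extra digits for the depth step; rounded: 42.5, -49.5).
Then from the A sphere: z² = 70.13² − (x − 77.1)² − (y + 2.6)² with x = 42.498, y = -49.494, so z ≈ 39.011 ≈ 39.0 km.

(42.5, -49.5, 39.0)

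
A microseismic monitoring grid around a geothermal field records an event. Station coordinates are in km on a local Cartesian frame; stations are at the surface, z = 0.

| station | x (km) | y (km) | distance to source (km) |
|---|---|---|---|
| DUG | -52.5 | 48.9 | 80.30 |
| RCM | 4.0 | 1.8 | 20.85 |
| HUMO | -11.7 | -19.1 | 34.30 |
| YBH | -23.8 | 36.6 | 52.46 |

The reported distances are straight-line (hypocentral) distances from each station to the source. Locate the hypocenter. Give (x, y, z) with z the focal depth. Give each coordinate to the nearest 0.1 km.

Each station gives a sphere (x−x_i)² + (y−y_i)² + z² = d_i² (stations at z=0).
Subtracting the DUG sphere from RCM and HUMO: z² cancels, leaving linear equations in x and y:
113.0 x − 94.2 y = 885.15
81.6 x − 136.0 y = 625.84
Solving: x ≈ 7.997, y ≈ 0.196 km (keep extra digits for the depth step; rounded: 8.0, 0.2).
Then from the DUG sphere: z² = 80.30² − (x + 52.5)² − (y − 48.9)² with x = 7.997, y = 0.196, so z ≈ 20.399 ≈ 20.4 km.
Check against YBH (with the unrounded solution): distance 52.46 ≈ 52.46 km. ✓

(8.0, 0.2, 20.4)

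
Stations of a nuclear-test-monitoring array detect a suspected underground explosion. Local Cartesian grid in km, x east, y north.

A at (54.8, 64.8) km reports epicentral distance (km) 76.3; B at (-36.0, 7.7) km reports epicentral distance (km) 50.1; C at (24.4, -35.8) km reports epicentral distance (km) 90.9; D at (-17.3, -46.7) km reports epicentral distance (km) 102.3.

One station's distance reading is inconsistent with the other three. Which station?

Solve using three stations at a time. Using A, B, D (subtract circle equations pairwise → linear system) gives (x, y) ≈ (-21.0, 55.6).
Distances from that point to each station vs reported:
  A: calculated 76.3 vs reported 76.3 → residual 0.0 km
  B: calculated 50.2 vs reported 50.1 → residual 0.1 km
  C: calculated 102.0 vs reported 90.9 → residual 11.1 km
  D: calculated 102.3 vs reported 102.3 → residual 0.0 km
A, B, D are mutually consistent (residuals ≈ 0); C is off by 11.1 km.

C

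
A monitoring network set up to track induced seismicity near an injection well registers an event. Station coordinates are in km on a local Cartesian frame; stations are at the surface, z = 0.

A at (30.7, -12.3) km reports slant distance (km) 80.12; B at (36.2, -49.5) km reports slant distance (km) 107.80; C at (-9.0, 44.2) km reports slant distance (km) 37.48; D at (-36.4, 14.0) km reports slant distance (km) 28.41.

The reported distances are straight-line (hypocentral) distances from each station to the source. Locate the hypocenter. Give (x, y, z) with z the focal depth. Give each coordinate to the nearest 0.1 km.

(-33.6, 29.1, 23.9)

Each station gives a sphere (x−x_i)² + (y−y_i)² + z² = d_i² (stations at z=0).
Subtracting the A sphere from B and C: z² cancels, leaving linear equations in x and y:
11.0 x − 74.4 y = -2534.72
-79.4 x + 113.0 y = 5955.32
Solving: x ≈ -33.585, y ≈ 29.103 km (keep extra digits for the depth step; rounded: -33.6, 29.1).
Then from the A sphere: z² = 80.12² − (x − 30.7)² − (y + 12.3)² with x = -33.585, y = 29.103, so z ≈ 23.926 ≈ 23.9 km.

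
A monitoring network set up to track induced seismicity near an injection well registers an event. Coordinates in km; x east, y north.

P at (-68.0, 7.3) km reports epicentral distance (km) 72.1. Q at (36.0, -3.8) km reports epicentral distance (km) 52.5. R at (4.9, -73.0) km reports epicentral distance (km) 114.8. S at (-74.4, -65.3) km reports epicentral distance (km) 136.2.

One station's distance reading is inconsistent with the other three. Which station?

P

Solve using three stations at a time. Using Q, R, S (subtract circle equations pairwise → linear system) gives (x, y) ≈ (9.9, 41.7).
Distances from that point to each station vs reported:
  P: calculated 85.1 vs reported 72.1 → residual 13.0 km
  Q: calculated 52.4 vs reported 52.5 → residual 0.1 km
  R: calculated 114.8 vs reported 114.8 → residual 0.0 km
  S: calculated 136.2 vs reported 136.2 → residual 0.0 km
Q, R, S are mutually consistent (residuals ≈ 0); P is off by 13.0 km.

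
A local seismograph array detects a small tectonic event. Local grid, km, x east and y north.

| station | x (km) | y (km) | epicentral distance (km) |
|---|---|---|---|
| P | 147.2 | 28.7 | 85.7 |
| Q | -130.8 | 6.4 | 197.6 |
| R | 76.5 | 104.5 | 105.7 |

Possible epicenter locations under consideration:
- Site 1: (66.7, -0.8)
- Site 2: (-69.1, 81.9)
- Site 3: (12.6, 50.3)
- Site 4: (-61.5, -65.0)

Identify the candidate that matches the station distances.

For each candidate, compare |candidate − station| to the reported distance:
Site 1: residuals P 0.0, Q 0.0, R 0.1 → max 0.1 km
Site 2: residuals P 137.0, Q 100.1, R 41.6 → max 137.0 km
Site 3: residuals P 50.6, Q 47.6, R 21.9 → max 50.6 km
Site 4: residuals P 143.1, Q 98.1, R 112.9 → max 143.1 km
Only Site 1 has all residuals ≈ 0.

Site 1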